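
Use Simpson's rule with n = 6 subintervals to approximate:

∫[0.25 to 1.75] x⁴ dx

f(x) = x⁴
a = 0.25, b = 1.75, n = 6
h = (b - a)/n = 0.250000

Simpson's rule: (h/3)[f(x₀) + 4f(x₁) + 2f(x₂) + ... + f(xₙ)]

x_0 = 0.2500, f(x_0) = 0.003906, coefficient = 1
x_1 = 0.5000, f(x_1) = 0.062500, coefficient = 4
x_2 = 0.7500, f(x_2) = 0.316406, coefficient = 2
x_3 = 1.0000, f(x_3) = 1.000000, coefficient = 4
x_4 = 1.2500, f(x_4) = 2.441406, coefficient = 2
x_5 = 1.5000, f(x_5) = 5.062500, coefficient = 4
x_6 = 1.7500, f(x_6) = 9.378906, coefficient = 1

I ≈ (0.250000/3) × 39.398438 = 3.283203
Exact value: 3.282422
Error: 0.000781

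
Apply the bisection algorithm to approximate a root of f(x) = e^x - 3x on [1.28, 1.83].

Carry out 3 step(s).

f(x) = e^x - 3x
Initial interval: [1.28, 1.83]

Iteration 1:
  c_1 = (1.280000 + 1.830000)/2 = 1.555000
  f(c_1) = f(1.555000) = 0.070087
  f(a) × f(c) < 0, new interval: [1.280000, 1.555000]
Iteration 2:
  c_2 = (1.280000 + 1.555000)/2 = 1.417500
  f(c_2) = f(1.417500) = -0.125709
  f(a) × f(c) ≥ 0, new interval: [1.417500, 1.555000]
Iteration 3:
  c_3 = (1.417500 + 1.555000)/2 = 1.486250
  f(c_3) = f(1.486250) = -0.038262
  f(a) × f(c) ≥ 0, new interval: [1.486250, 1.555000]

After 3 iteration(s), the approximation is c_3 = 1.486250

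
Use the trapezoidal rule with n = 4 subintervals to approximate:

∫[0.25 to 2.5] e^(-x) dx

f(x) = e^(-x)
a = 0.25, b = 2.5, n = 4
h = (b - a)/n = 0.562500

Trapezoidal rule: (h/2)[f(x₀) + 2f(x₁) + 2f(x₂) + ... + f(xₙ)]

x_0 = 0.2500, f(x_0) = 0.778801, coefficient = 1
x_1 = 0.8125, f(x_1) = 0.443747, coefficient = 2
x_2 = 1.3750, f(x_2) = 0.252840, coefficient = 2
x_3 = 1.9375, f(x_3) = 0.144064, coefficient = 2
x_4 = 2.5000, f(x_4) = 0.082085, coefficient = 1

I ≈ (0.562500/2) × 2.542187 = 0.714990
Exact value: 0.696716
Error: 0.018274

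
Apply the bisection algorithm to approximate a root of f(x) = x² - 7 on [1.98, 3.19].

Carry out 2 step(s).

f(x) = x² - 7
Initial interval: [1.98, 3.19]

Iteration 1:
  c_1 = (1.980000 + 3.190000)/2 = 2.585000
  f(c_1) = f(2.585000) = -0.317775
  f(a) × f(c) ≥ 0, new interval: [2.585000, 3.190000]
Iteration 2:
  c_2 = (2.585000 + 3.190000)/2 = 2.887500
  f(c_2) = f(2.887500) = 1.337656
  f(a) × f(c) < 0, new interval: [2.585000, 2.887500]

After 2 iteration(s), the approximation is c_2 = 2.887500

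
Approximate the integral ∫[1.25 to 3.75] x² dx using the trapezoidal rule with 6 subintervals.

f(x) = x²
a = 1.25, b = 3.75, n = 6
h = (b - a)/n = 0.416667

Trapezoidal rule: (h/2)[f(x₀) + 2f(x₁) + 2f(x₂) + ... + f(xₙ)]

x_0 = 1.2500, f(x_0) = 1.562500, coefficient = 1
x_1 = 1.6667, f(x_1) = 2.777778, coefficient = 2
x_2 = 2.0833, f(x_2) = 4.340278, coefficient = 2
x_3 = 2.5000, f(x_3) = 6.250000, coefficient = 2
x_4 = 2.9167, f(x_4) = 8.506944, coefficient = 2
x_5 = 3.3333, f(x_5) = 11.111111, coefficient = 2
x_6 = 3.7500, f(x_6) = 14.062500, coefficient = 1

I ≈ (0.416667/2) × 81.597222 = 16.999421
Exact value: 16.927083
Error: 0.072338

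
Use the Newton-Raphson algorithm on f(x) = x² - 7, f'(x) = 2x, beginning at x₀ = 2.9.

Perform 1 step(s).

f(x) = x² - 7
f'(x) = 2x
x₀ = 2.9

Newton-Raphson formula: x_{n+1} = x_n - f(x_n)/f'(x_n)

Iteration 1:
  f(2.900000) = 1.410000
  f'(2.900000) = 5.800000
  x_1 = 2.900000 - 1.410000/5.800000 = 2.656897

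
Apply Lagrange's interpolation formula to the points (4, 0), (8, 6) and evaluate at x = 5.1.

Lagrange interpolation formula:
P(x) = Σ yᵢ × Lᵢ(x)
where Lᵢ(x) = Π_{j≠i} (x - xⱼ)/(xᵢ - xⱼ)

L_0(5.1) = (5.1 - 8)/(4 - 8) = 0.725000
L_1(5.1) = (5.1 - 4)/(8 - 4) = 0.275000

P(5.1) = 0×L_0(5.1) + 6×L_1(5.1)
P(5.1) = 1.650000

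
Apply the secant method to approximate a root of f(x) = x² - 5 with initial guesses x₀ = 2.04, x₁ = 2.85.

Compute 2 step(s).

f(x) = x² - 5
x₀ = 2.04, x₁ = 2.85

Secant formula: x_{n+1} = x_n - f(x_n)(x_n - x_{n-1})/(f(x_n) - f(x_{n-1}))

Iteration 1:
  f(2.040000) = -0.838400
  f(2.850000) = 3.122500
  x_2 = 2.850000 - 3.122500×(2.850000 - 2.040000)/(3.122500 - (-0.838400))
       = 2.211452
Iteration 2:
  f(2.850000) = 3.122500
  f(2.211452) = -0.109480
  x_3 = 2.211452 - (-0.109480)×(2.211452 - 2.850000)/(-0.109480 - 3.122500)
       = 2.233082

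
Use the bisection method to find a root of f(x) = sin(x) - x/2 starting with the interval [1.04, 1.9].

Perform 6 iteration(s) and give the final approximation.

f(x) = sin(x) - x/2
Initial interval: [1.04, 1.9]

Iteration 1:
  c_1 = (1.040000 + 1.900000)/2 = 1.470000
  f(c_1) = f(1.470000) = 0.259924
  f(a) × f(c) ≥ 0, new interval: [1.470000, 1.900000]
Iteration 2:
  c_2 = (1.470000 + 1.900000)/2 = 1.685000
  f(c_2) = f(1.685000) = 0.150986
  f(a) × f(c) ≥ 0, new interval: [1.685000, 1.900000]
Iteration 3:
  c_3 = (1.685000 + 1.900000)/2 = 1.792500
  f(c_3) = f(1.792500) = 0.079274
  f(a) × f(c) ≥ 0, new interval: [1.792500, 1.900000]
Iteration 4:
  c_4 = (1.792500 + 1.900000)/2 = 1.846250
  f(c_4) = f(1.846250) = 0.039177
  f(a) × f(c) ≥ 0, new interval: [1.846250, 1.900000]
Iteration 5:
  c_5 = (1.846250 + 1.900000)/2 = 1.873125
  f(c_5) = f(1.873125) = 0.018083
  f(a) × f(c) ≥ 0, new interval: [1.873125, 1.900000]
Iteration 6:
  c_6 = (1.873125 + 1.900000)/2 = 1.886562
  f(c_6) = f(1.886562) = 0.007277
  f(a) × f(c) ≥ 0, new interval: [1.886562, 1.900000]

After 6 iteration(s), the approximation is c_6 = 1.886562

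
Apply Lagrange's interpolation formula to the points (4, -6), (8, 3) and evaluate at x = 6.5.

Lagrange interpolation formula:
P(x) = Σ yᵢ × Lᵢ(x)
where Lᵢ(x) = Π_{j≠i} (x - xⱼ)/(xᵢ - xⱼ)

L_0(6.5) = (6.5 - 8)/(4 - 8) = 0.375000
L_1(6.5) = (6.5 - 4)/(8 - 4) = 0.625000

P(6.5) = (-6)×L_0(6.5) + 3×L_1(6.5)
P(6.5) = -0.375000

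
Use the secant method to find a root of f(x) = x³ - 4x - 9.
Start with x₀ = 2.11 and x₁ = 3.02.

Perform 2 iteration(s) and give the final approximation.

f(x) = x³ - 4x - 9
x₀ = 2.11, x₁ = 3.02

Secant formula: x_{n+1} = x_n - f(x_n)(x_n - x_{n-1})/(f(x_n) - f(x_{n-1}))

Iteration 1:
  f(2.110000) = -8.046069
  f(3.020000) = 6.463608
  x_2 = 3.020000 - 6.463608×(3.020000 - 2.110000)/(6.463608 - (-8.046069))
       = 2.614623
Iteration 2:
  f(3.020000) = 6.463608
  f(2.614623) = -1.584260
  x_3 = 2.614623 - (-1.584260)×(2.614623 - 3.020000)/(-1.584260 - 6.463608)
       = 2.694424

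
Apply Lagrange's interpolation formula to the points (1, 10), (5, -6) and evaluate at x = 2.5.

Lagrange interpolation formula:
P(x) = Σ yᵢ × Lᵢ(x)
where Lᵢ(x) = Π_{j≠i} (x - xⱼ)/(xᵢ - xⱼ)

L_0(2.5) = (2.5 - 5)/(1 - 5) = 0.625000
L_1(2.5) = (2.5 - 1)/(5 - 1) = 0.375000

P(2.5) = 10×L_0(2.5) + (-6)×L_1(2.5)
P(2.5) = 4.000000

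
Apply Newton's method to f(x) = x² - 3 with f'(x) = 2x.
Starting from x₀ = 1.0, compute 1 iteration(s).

f(x) = x² - 3
f'(x) = 2x
x₀ = 1.0

Newton-Raphson formula: x_{n+1} = x_n - f(x_n)/f'(x_n)

Iteration 1:
  f(1.000000) = -2.000000
  f'(1.000000) = 2.000000
  x_1 = 1.000000 - (-2.000000)/2.000000 = 2.000000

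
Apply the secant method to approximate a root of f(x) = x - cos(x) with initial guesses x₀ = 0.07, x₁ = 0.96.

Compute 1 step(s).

f(x) = x - cos(x)
x₀ = 0.07, x₁ = 0.96

Secant formula: x_{n+1} = x_n - f(x_n)(x_n - x_{n-1})/(f(x_n) - f(x_{n-1}))

Iteration 1:
  f(0.070000) = -0.927551
  f(0.960000) = 0.386480
  x_2 = 0.960000 - 0.386480×(0.960000 - 0.070000)/(0.386480 - (-0.927551))
       = 0.698235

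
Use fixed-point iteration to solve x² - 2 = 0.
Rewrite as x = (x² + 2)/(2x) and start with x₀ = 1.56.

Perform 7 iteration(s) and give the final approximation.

Equation: x² - 2 = 0
Fixed-point form: x = (x² + 2)/(2x)
x₀ = 1.56

x_1 = g(1.560000) = 1.421026
x_2 = g(1.421026) = 1.414230
x_3 = g(1.414230) = 1.414214
x_4 = g(1.414214) = 1.414214
x_5 = g(1.414214) = 1.414214
x_6 = g(1.414214) = 1.414214
x_7 = g(1.414214) = 1.414214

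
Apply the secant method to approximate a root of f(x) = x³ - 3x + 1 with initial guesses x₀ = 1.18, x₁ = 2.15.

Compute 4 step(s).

f(x) = x³ - 3x + 1
x₀ = 1.18, x₁ = 2.15

Secant formula: x_{n+1} = x_n - f(x_n)(x_n - x_{n-1})/(f(x_n) - f(x_{n-1}))

Iteration 1:
  f(1.180000) = -0.896968
  f(2.150000) = 4.488375
  x_2 = 2.150000 - 4.488375×(2.150000 - 1.180000)/(4.488375 - (-0.896968))
       = 1.341561
Iteration 2:
  f(2.150000) = 4.488375
  f(1.341561) = -0.610161
  x_3 = 1.341561 - (-0.610161)×(1.341561 - 2.150000)/(-0.610161 - 4.488375)
       = 1.438310
Iteration 3:
  f(1.341561) = -0.610161
  f(1.438310) = -0.339448
  x_4 = 1.438310 - (-0.339448)×(1.438310 - 1.341561)/(-0.339448 - (-0.610161))
       = 1.559623
Iteration 4:
  f(1.438310) = -0.339448
  f(1.559623) = 0.114797
  x_5 = 1.559623 - 0.114797×(1.559623 - 1.438310)/(0.114797 - (-0.339448))
       = 1.528965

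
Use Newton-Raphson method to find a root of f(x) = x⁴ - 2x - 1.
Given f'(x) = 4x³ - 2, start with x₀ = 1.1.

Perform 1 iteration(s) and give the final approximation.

f(x) = x⁴ - 2x - 1
f'(x) = 4x³ - 2
x₀ = 1.1

Newton-Raphson formula: x_{n+1} = x_n - f(x_n)/f'(x_n)

Iteration 1:
  f(1.100000) = -1.735900
  f'(1.100000) = 3.324000
  x_1 = 1.100000 - (-1.735900)/3.324000 = 1.622232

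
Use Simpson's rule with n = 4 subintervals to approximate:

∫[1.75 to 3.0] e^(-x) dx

f(x) = e^(-x)
a = 1.75, b = 3.0, n = 4
h = (b - a)/n = 0.312500

Simpson's rule: (h/3)[f(x₀) + 4f(x₁) + 2f(x₂) + ... + f(xₙ)]

x_0 = 1.7500, f(x_0) = 0.173774, coefficient = 1
x_1 = 2.0625, f(x_1) = 0.127136, coefficient = 4
x_2 = 2.3750, f(x_2) = 0.093014, coefficient = 2
x_3 = 2.6875, f(x_3) = 0.068051, coefficient = 4
x_4 = 3.0000, f(x_4) = 0.049787, coefficient = 1

I ≈ (0.312500/3) × 1.190336 = 0.123993
Exact value: 0.123987
Error: 0.000006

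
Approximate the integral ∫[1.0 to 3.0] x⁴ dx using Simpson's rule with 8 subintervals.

f(x) = x⁴
a = 1.0, b = 3.0, n = 8
h = (b - a)/n = 0.250000

Simpson's rule: (h/3)[f(x₀) + 4f(x₁) + 2f(x₂) + ... + f(xₙ)]

x_0 = 1.0000, f(x_0) = 1.000000, coefficient = 1
x_1 = 1.2500, f(x_1) = 2.441406, coefficient = 4
x_2 = 1.5000, f(x_2) = 5.062500, coefficient = 2
x_3 = 1.7500, f(x_3) = 9.378906, coefficient = 4
x_4 = 2.0000, f(x_4) = 16.000000, coefficient = 2
x_5 = 2.2500, f(x_5) = 25.628906, coefficient = 4
x_6 = 2.5000, f(x_6) = 39.062500, coefficient = 2
x_7 = 2.7500, f(x_7) = 57.191406, coefficient = 4
x_8 = 3.0000, f(x_8) = 81.000000, coefficient = 1

I ≈ (0.250000/3) × 580.812500 = 48.401042
Exact value: 48.400000
Error: 0.001042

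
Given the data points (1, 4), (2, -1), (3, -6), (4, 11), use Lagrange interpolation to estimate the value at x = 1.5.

Lagrange interpolation formula:
P(x) = Σ yᵢ × Lᵢ(x)
where Lᵢ(x) = Π_{j≠i} (x - xⱼ)/(xᵢ - xⱼ)

L_0(1.5) = (1.5 - 2)/(1 - 2) × (1.5 - 3)/(1 - 3) × (1.5 - 4)/(1 - 4) = 0.312500
L_1(1.5) = (1.5 - 1)/(2 - 1) × (1.5 - 3)/(2 - 3) × (1.5 - 4)/(2 - 4) = 0.937500
L_2(1.5) = (1.5 - 1)/(3 - 1) × (1.5 - 2)/(3 - 2) × (1.5 - 4)/(3 - 4) = -0.312500
L_3(1.5) = (1.5 - 1)/(4 - 1) × (1.5 - 2)/(4 - 2) × (1.5 - 3)/(4 - 3) = 0.062500

P(1.5) = 4×L_0(1.5) + (-1)×L_1(1.5) + (-6)×L_2(1.5) + 11×L_3(1.5)
P(1.5) = 2.875000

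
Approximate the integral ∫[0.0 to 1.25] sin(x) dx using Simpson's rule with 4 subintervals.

f(x) = sin(x)
a = 0.0, b = 1.25, n = 4
h = (b - a)/n = 0.312500

Simpson's rule: (h/3)[f(x₀) + 4f(x₁) + 2f(x₂) + ... + f(xₙ)]

x_0 = 0.0000, f(x_0) = 0.000000, coefficient = 1
x_1 = 0.3125, f(x_1) = 0.307439, coefficient = 4
x_2 = 0.6250, f(x_2) = 0.585097, coefficient = 2
x_3 = 0.9375, f(x_3) = 0.806081, coefficient = 4
x_4 = 1.2500, f(x_4) = 0.948985, coefficient = 1

I ≈ (0.312500/3) × 6.573258 = 0.684714
Exact value: 0.684678
Error: 0.000037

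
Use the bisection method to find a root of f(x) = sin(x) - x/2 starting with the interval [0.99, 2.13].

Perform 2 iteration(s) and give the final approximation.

f(x) = sin(x) - x/2
Initial interval: [0.99, 2.13]

Iteration 1:
  c_1 = (0.990000 + 2.130000)/2 = 1.560000
  f(c_1) = f(1.560000) = 0.219942
  f(a) × f(c) ≥ 0, new interval: [1.560000, 2.130000]
Iteration 2:
  c_2 = (1.560000 + 2.130000)/2 = 1.845000
  f(c_2) = f(1.845000) = 0.040141
  f(a) × f(c) ≥ 0, new interval: [1.845000, 2.130000]

After 2 iteration(s), the approximation is c_2 = 1.845000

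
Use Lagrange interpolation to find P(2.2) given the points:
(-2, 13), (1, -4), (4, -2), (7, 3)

Lagrange interpolation formula:
P(x) = Σ yᵢ × Lᵢ(x)
where Lᵢ(x) = Π_{j≠i} (x - xⱼ)/(xᵢ - xⱼ)

L_0(2.2) = (2.2 - 1)/(-2 - 1) × (2.2 - 4)/(-2 - 4) × (2.2 - 7)/(-2 - 7) = -0.064000
L_1(2.2) = (2.2 - (-2))/(1 - (-2)) × (2.2 - 4)/(1 - 4) × (2.2 - 7)/(1 - 7) = 0.672000
L_2(2.2) = (2.2 - (-2))/(4 - (-2)) × (2.2 - 1)/(4 - 1) × (2.2 - 7)/(4 - 7) = 0.448000
L_3(2.2) = (2.2 - (-2))/(7 - (-2)) × (2.2 - 1)/(7 - 1) × (2.2 - 4)/(7 - 4) = -0.056000

P(2.2) = 13×L_0(2.2) + (-4)×L_1(2.2) + (-2)×L_2(2.2) + 3×L_3(2.2)
P(2.2) = -4.584000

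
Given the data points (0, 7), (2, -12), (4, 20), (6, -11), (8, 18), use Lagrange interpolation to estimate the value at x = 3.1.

Lagrange interpolation formula:
P(x) = Σ yᵢ × Lᵢ(x)
where Lᵢ(x) = Π_{j≠i} (x - xⱼ)/(xᵢ - xⱼ)

L_0(3.1) = (3.1 - 2)/(0 - 2) × (3.1 - 4)/(0 - 4) × (3.1 - 6)/(0 - 6) × (3.1 - 8)/(0 - 8) = -0.036635
L_1(3.1) = (3.1 - 0)/(2 - 0) × (3.1 - 4)/(2 - 4) × (3.1 - 6)/(2 - 6) × (3.1 - 8)/(2 - 8) = 0.412978
L_2(3.1) = (3.1 - 0)/(4 - 0) × (3.1 - 2)/(4 - 2) × (3.1 - 6)/(4 - 6) × (3.1 - 8)/(4 - 8) = 0.757127
L_3(3.1) = (3.1 - 0)/(6 - 0) × (3.1 - 2)/(6 - 2) × (3.1 - 4)/(6 - 4) × (3.1 - 8)/(6 - 8) = -0.156647
L_4(3.1) = (3.1 - 0)/(8 - 0) × (3.1 - 2)/(8 - 2) × (3.1 - 4)/(8 - 4) × (3.1 - 6)/(8 - 6) = 0.023177

P(3.1) = 7×L_0(3.1) + (-12)×L_1(3.1) + 20×L_2(3.1) + (-11)×L_3(3.1) + 18×L_4(3.1)
P(3.1) = 12.070655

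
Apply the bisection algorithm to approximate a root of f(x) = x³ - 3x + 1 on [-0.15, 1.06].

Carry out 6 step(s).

f(x) = x³ - 3x + 1
Initial interval: [-0.15, 1.06]

Iteration 1:
  c_1 = (-0.150000 + 1.060000)/2 = 0.455000
  f(c_1) = f(0.455000) = -0.270804
  f(a) × f(c) < 0, new interval: [-0.150000, 0.455000]
Iteration 2:
  c_2 = (-0.150000 + 0.455000)/2 = 0.152500
  f(c_2) = f(0.152500) = 0.546047
  f(a) × f(c) ≥ 0, new interval: [0.152500, 0.455000]
Iteration 3:
  c_3 = (0.152500 + 0.455000)/2 = 0.303750
  f(c_3) = f(0.303750) = 0.116775
  f(a) × f(c) ≥ 0, new interval: [0.303750, 0.455000]
Iteration 4:
  c_4 = (0.303750 + 0.455000)/2 = 0.379375
  f(c_4) = f(0.379375) = -0.083523
  f(a) × f(c) < 0, new interval: [0.303750, 0.379375]
Iteration 5:
  c_5 = (0.303750 + 0.379375)/2 = 0.341562
  f(c_5) = f(0.341562) = 0.015161
  f(a) × f(c) ≥ 0, new interval: [0.341562, 0.379375]
Iteration 6:
  c_6 = (0.341562 + 0.379375)/2 = 0.360469
  f(c_6) = f(0.360469) = -0.034568
  f(a) × f(c) < 0, new interval: [0.341562, 0.360469]

After 6 iteration(s), the approximation is c_6 = 0.360469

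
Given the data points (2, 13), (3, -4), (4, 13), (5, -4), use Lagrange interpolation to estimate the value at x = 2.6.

Lagrange interpolation formula:
P(x) = Σ yᵢ × Lᵢ(x)
where Lᵢ(x) = Π_{j≠i} (x - xⱼ)/(xᵢ - xⱼ)

L_0(2.6) = (2.6 - 3)/(2 - 3) × (2.6 - 4)/(2 - 4) × (2.6 - 5)/(2 - 5) = 0.224000
L_1(2.6) = (2.6 - 2)/(3 - 2) × (2.6 - 4)/(3 - 4) × (2.6 - 5)/(3 - 5) = 1.008000
L_2(2.6) = (2.6 - 2)/(4 - 2) × (2.6 - 3)/(4 - 3) × (2.6 - 5)/(4 - 5) = -0.288000
L_3(2.6) = (2.6 - 2)/(5 - 2) × (2.6 - 3)/(5 - 3) × (2.6 - 4)/(5 - 4) = 0.056000

P(2.6) = 13×L_0(2.6) + (-4)×L_1(2.6) + 13×L_2(2.6) + (-4)×L_3(2.6)
P(2.6) = -5.088000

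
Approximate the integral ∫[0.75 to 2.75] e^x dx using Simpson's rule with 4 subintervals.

f(x) = e^x
a = 0.75, b = 2.75, n = 4
h = (b - a)/n = 0.500000

Simpson's rule: (h/3)[f(x₀) + 4f(x₁) + 2f(x₂) + ... + f(xₙ)]

x_0 = 0.7500, f(x_0) = 2.117000, coefficient = 1
x_1 = 1.2500, f(x_1) = 3.490343, coefficient = 4
x_2 = 1.7500, f(x_2) = 5.754603, coefficient = 2
x_3 = 2.2500, f(x_3) = 9.487736, coefficient = 4
x_4 = 2.7500, f(x_4) = 15.642632, coefficient = 1

I ≈ (0.500000/3) × 81.181152 = 13.530192
Exact value: 13.525632
Error: 0.004560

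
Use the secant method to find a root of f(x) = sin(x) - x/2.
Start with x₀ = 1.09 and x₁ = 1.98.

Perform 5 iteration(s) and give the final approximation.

f(x) = sin(x) - x/2
x₀ = 1.09, x₁ = 1.98

Secant formula: x_{n+1} = x_n - f(x_n)(x_n - x_{n-1})/(f(x_n) - f(x_{n-1}))

Iteration 1:
  f(1.090000) = 0.341627
  f(1.980000) = -0.072562
  x_2 = 1.980000 - (-0.072562)×(1.980000 - 1.090000)/(-0.072562 - 0.341627)
       = 1.824080
Iteration 2:
  f(1.980000) = -0.072562
  f(1.824080) = 0.056055
  x_3 = 1.824080 - 0.056055×(1.824080 - 1.980000)/(0.056055 - (-0.072562))
       = 1.892034
Iteration 3:
  f(1.824080) = 0.056055
  f(1.892034) = 0.002828
  x_4 = 1.892034 - 0.002828×(1.892034 - 1.824080)/(0.002828 - 0.056055)
       = 1.895645
Iteration 4:
  f(1.892034) = 0.002828
  f(1.895645) = -0.000123
  x_5 = 1.895645 - (-0.000123)×(1.895645 - 1.892034)/(-0.000123 - 0.002828)
       = 1.895494
Iteration 5:
  f(1.895645) = -0.000123
  f(1.895494) = 0.000000
  x_6 = 1.895494 - 0.000000×(1.895494 - 1.895645)/(0.000000 - (-0.000123))
       = 1.895494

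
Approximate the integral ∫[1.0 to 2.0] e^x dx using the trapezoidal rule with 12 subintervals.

f(x) = e^x
a = 1.0, b = 2.0, n = 12
h = (b - a)/n = 0.083333

Trapezoidal rule: (h/2)[f(x₀) + 2f(x₁) + 2f(x₂) + ... + f(xₙ)]

x_0 = 1.0000, f(x_0) = 2.718282, coefficient = 1
x_1 = 1.0833, f(x_1) = 2.954512, coefficient = 2
x_2 = 1.1667, f(x_2) = 3.211271, coefficient = 2
x_3 = 1.2500, f(x_3) = 3.490343, coefficient = 2
x_4 = 1.3333, f(x_4) = 3.793668, coefficient = 2
x_5 = 1.4167, f(x_5) = 4.123353, coefficient = 2
x_6 = 1.5000, f(x_6) = 4.481689, coefficient = 2
x_7 = 1.5833, f(x_7) = 4.871166, coefficient = 2
x_8 = 1.6667, f(x_8) = 5.294490, coefficient = 2
x_9 = 1.7500, f(x_9) = 5.754603, coefficient = 2
x_10 = 1.8333, f(x_10) = 6.254701, coefficient = 2
x_11 = 1.9167, f(x_11) = 6.798260, coefficient = 2
x_12 = 2.0000, f(x_12) = 7.389056, coefficient = 1

I ≈ (0.083333/2) × 112.163447 = 4.673477
Exact value: 4.670774
Error: 0.002703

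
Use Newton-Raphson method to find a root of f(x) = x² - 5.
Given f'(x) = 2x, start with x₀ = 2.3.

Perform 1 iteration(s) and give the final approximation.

f(x) = x² - 5
f'(x) = 2x
x₀ = 2.3

Newton-Raphson formula: x_{n+1} = x_n - f(x_n)/f'(x_n)

Iteration 1:
  f(2.300000) = 0.290000
  f'(2.300000) = 4.600000
  x_1 = 2.300000 - 0.290000/4.600000 = 2.236957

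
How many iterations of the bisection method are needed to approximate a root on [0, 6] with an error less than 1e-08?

We need (b-a)/2^n ≤ 1e-08
(6 - 0)/2^n ≤ 1e-08
6/2^n ≤ 1e-08
2^n ≥ 600000000
n ≥ log₂(600000000) = 29.16
n ≥ 30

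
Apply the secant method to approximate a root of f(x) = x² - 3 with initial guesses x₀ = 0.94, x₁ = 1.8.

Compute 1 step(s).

f(x) = x² - 3
x₀ = 0.94, x₁ = 1.8

Secant formula: x_{n+1} = x_n - f(x_n)(x_n - x_{n-1})/(f(x_n) - f(x_{n-1}))

Iteration 1:
  f(0.940000) = -2.116400
  f(1.800000) = 0.240000
  x_2 = 1.800000 - 0.240000×(1.800000 - 0.940000)/(0.240000 - (-2.116400))
       = 1.712409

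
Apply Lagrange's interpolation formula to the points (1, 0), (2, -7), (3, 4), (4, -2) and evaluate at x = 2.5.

Lagrange interpolation formula:
P(x) = Σ yᵢ × Lᵢ(x)
where Lᵢ(x) = Π_{j≠i} (x - xⱼ)/(xᵢ - xⱼ)

L_0(2.5) = (2.5 - 2)/(1 - 2) × (2.5 - 3)/(1 - 3) × (2.5 - 4)/(1 - 4) = -0.062500
L_1(2.5) = (2.5 - 1)/(2 - 1) × (2.5 - 3)/(2 - 3) × (2.5 - 4)/(2 - 4) = 0.562500
L_2(2.5) = (2.5 - 1)/(3 - 1) × (2.5 - 2)/(3 - 2) × (2.5 - 4)/(3 - 4) = 0.562500
L_3(2.5) = (2.5 - 1)/(4 - 1) × (2.5 - 2)/(4 - 2) × (2.5 - 3)/(4 - 3) = -0.062500

P(2.5) = 0×L_0(2.5) + (-7)×L_1(2.5) + 4×L_2(2.5) + (-2)×L_3(2.5)
P(2.5) = -1.562500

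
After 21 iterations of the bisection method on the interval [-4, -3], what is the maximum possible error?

Bisection error bound: |error| ≤ (b-a)/2^n
|error| ≤ (-3 - (-4))/2^21 = 1/2^21
|error| ≤ 0.0000004768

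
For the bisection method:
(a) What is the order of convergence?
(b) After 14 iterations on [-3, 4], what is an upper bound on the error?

(a) Bisection has linear (order 1) convergence; the error is halved each step.

(b) Error bound = (b-a)/2^n = (4 - (-3))/2^{14}
    = 7/2^{14}

(a) 1 (linear); (b) error ≤ 4.27e-04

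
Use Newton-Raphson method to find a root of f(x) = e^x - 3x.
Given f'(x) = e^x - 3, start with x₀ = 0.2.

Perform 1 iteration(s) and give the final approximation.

f(x) = e^x - 3x
f'(x) = e^x - 3
x₀ = 0.2

Newton-Raphson formula: x_{n+1} = x_n - f(x_n)/f'(x_n)

Iteration 1:
  f(0.200000) = 0.621403
  f'(0.200000) = -1.778597
  x_1 = 0.200000 - 0.621403/(-1.778597) = 0.549378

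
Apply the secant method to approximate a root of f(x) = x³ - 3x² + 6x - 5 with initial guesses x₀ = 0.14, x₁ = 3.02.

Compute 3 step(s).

f(x) = x³ - 3x² + 6x - 5
x₀ = 0.14, x₁ = 3.02

Secant formula: x_{n+1} = x_n - f(x_n)(x_n - x_{n-1})/(f(x_n) - f(x_{n-1}))

Iteration 1:
  f(0.140000) = -4.216056
  f(3.020000) = 13.302408
  x_2 = 3.020000 - 13.302408×(3.020000 - 0.140000)/(13.302408 - (-4.216056))
       = 0.833111
Iteration 2:
  f(3.020000) = 13.302408
  f(0.833111) = -1.505315
  x_3 = 0.833111 - (-1.505315)×(0.833111 - 3.020000)/(-1.505315 - 13.302408)
       = 1.055425
Iteration 3:
  f(0.833111) = -1.505315
  f(1.055425) = -0.833556
  x_4 = 1.055425 - (-0.833556)×(1.055425 - 0.833111)/(-0.833556 - (-1.505315))
       = 1.331284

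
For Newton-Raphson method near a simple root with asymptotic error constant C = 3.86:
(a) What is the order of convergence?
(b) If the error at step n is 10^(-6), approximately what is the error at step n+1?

(a) Newton-Raphson has quadratic (order 2) convergence near simple roots.
    This means |e_{n+1}| ≈ C|e_n|².

(b) With |e_n| = 10^(-6) and C = 3.86:
    |e_{n+1}| ≈ 3.86 × (10^(-6))² = 3.86 × 10^(-12)

(a) 2 (quadratic); (b) |e_{n+1}| ≈ 3.860e-12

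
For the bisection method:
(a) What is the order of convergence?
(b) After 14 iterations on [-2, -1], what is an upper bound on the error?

(a) Bisection has linear (order 1) convergence; the error is halved each step.

(b) Error bound = (b-a)/2^n = (-1 - (-2))/2^{14}
    = 1/2^{14}

(a) 1 (linear); (b) error ≤ 6.10e-05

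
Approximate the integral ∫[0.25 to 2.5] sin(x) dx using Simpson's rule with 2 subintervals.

f(x) = sin(x)
a = 0.25, b = 2.5, n = 2
h = (b - a)/n = 1.125000

Simpson's rule: (h/3)[f(x₀) + 4f(x₁) + 2f(x₂) + ... + f(xₙ)]

x_0 = 0.2500, f(x_0) = 0.247404, coefficient = 1
x_1 = 1.3750, f(x_1) = 0.980893, coefficient = 4
x_2 = 2.5000, f(x_2) = 0.598472, coefficient = 1

I ≈ (1.125000/3) × 4.769448 = 1.788543
Exact value: 1.770056
Error: 0.018487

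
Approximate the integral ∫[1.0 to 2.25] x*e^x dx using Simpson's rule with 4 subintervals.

f(x) = x*e^x
a = 1.0, b = 2.25, n = 4
h = (b - a)/n = 0.312500

Simpson's rule: (h/3)[f(x₀) + 4f(x₁) + 2f(x₂) + ... + f(xₙ)]

x_0 = 1.0000, f(x_0) = 2.718282, coefficient = 1
x_1 = 1.3125, f(x_1) = 4.876529, coefficient = 4
x_2 = 1.6250, f(x_2) = 8.252431, coefficient = 2
x_3 = 1.9375, f(x_3) = 13.448916, coefficient = 4
x_4 = 2.2500, f(x_4) = 21.347406, coefficient = 1

I ≈ (0.312500/3) × 113.872328 = 11.861701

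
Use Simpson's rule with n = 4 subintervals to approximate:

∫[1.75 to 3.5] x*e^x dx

f(x) = x*e^x
a = 1.75, b = 3.5, n = 4
h = (b - a)/n = 0.437500

Simpson's rule: (h/3)[f(x₀) + 4f(x₁) + 2f(x₂) + ... + f(xₙ)]

x_0 = 1.7500, f(x_0) = 10.070555, coefficient = 1
x_1 = 2.1875, f(x_1) = 19.496975, coefficient = 4
x_2 = 2.6250, f(x_2) = 36.237007, coefficient = 2
x_3 = 3.0625, f(x_3) = 65.479137, coefficient = 4
x_4 = 3.5000, f(x_4) = 115.904082, coefficient = 1

I ≈ (0.437500/3) × 538.353101 = 78.509827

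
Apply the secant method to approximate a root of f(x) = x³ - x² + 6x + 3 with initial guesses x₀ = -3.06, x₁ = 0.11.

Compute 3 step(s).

f(x) = x³ - x² + 6x + 3
x₀ = -3.06, x₁ = 0.11

Secant formula: x_{n+1} = x_n - f(x_n)(x_n - x_{n-1})/(f(x_n) - f(x_{n-1}))

Iteration 1:
  f(-3.060000) = -53.376216
  f(0.110000) = 3.649231
  x_2 = 0.110000 - 3.649231×(0.110000 - (-3.060000))/(3.649231 - (-53.376216))
       = -0.092858
Iteration 2:
  f(0.110000) = 3.649231
  f(-0.092858) = 2.433429
  x_3 = -0.092858 - 2.433429×(-0.092858 - 0.110000)/(2.433429 - 3.649231)
       = -0.498878
Iteration 3:
  f(-0.092858) = 2.433429
  f(-0.498878) = -0.366311
  x_4 = -0.498878 - (-0.366311)×(-0.498878 - (-0.092858))/(-0.366311 - 2.433429)
       = -0.445756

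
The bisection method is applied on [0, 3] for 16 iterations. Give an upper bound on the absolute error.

Bisection error bound: |error| ≤ (b-a)/2^n
|error| ≤ (3 - 0)/2^16 = 3/2^16
|error| ≤ 0.0000457764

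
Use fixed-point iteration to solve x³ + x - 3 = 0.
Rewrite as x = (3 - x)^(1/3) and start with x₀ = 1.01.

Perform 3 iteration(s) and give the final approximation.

Equation: x³ + x - 3 = 0
Fixed-point form: x = (3 - x)^(1/3)
x₀ = 1.01

x_1 = g(1.010000) = 1.257818
x_2 = g(1.257818) = 1.203274
x_3 = g(1.203274) = 1.215702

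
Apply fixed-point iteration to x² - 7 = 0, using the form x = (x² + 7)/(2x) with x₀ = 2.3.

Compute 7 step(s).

Equation: x² - 7 = 0
Fixed-point form: x = (x² + 7)/(2x)
x₀ = 2.3

x_1 = g(2.300000) = 2.671739
x_2 = g(2.671739) = 2.645878
x_3 = g(2.645878) = 2.645751
x_4 = g(2.645751) = 2.645751
x_5 = g(2.645751) = 2.645751
x_6 = g(2.645751) = 2.645751
x_7 = g(2.645751) = 2.645751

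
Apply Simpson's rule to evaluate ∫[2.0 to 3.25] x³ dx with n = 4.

f(x) = x³
a = 2.0, b = 3.25, n = 4
h = (b - a)/n = 0.312500

Simpson's rule: (h/3)[f(x₀) + 4f(x₁) + 2f(x₂) + ... + f(xₙ)]

x_0 = 2.0000, f(x_0) = 8.000000, coefficient = 1
x_1 = 2.3125, f(x_1) = 12.366455, coefficient = 4
x_2 = 2.6250, f(x_2) = 18.087891, coefficient = 2
x_3 = 2.9375, f(x_3) = 25.347412, coefficient = 4
x_4 = 3.2500, f(x_4) = 34.328125, coefficient = 1

I ≈ (0.312500/3) × 229.359375 = 23.891602
Exact value: 23.891602
Error: 0.000000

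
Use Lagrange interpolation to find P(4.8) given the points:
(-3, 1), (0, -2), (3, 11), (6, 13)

Lagrange interpolation formula:
P(x) = Σ yᵢ × Lᵢ(x)
where Lᵢ(x) = Π_{j≠i} (x - xⱼ)/(xᵢ - xⱼ)

L_0(4.8) = (4.8 - 0)/(-3 - 0) × (4.8 - 3)/(-3 - 3) × (4.8 - 6)/(-3 - 6) = 0.064000
L_1(4.8) = (4.8 - (-3))/(0 - (-3)) × (4.8 - 3)/(0 - 3) × (4.8 - 6)/(0 - 6) = -0.312000
L_2(4.8) = (4.8 - (-3))/(3 - (-3)) × (4.8 - 0)/(3 - 0) × (4.8 - 6)/(3 - 6) = 0.832000
L_3(4.8) = (4.8 - (-3))/(6 - (-3)) × (4.8 - 0)/(6 - 0) × (4.8 - 3)/(6 - 3) = 0.416000

P(4.8) = 1×L_0(4.8) + (-2)×L_1(4.8) + 11×L_2(4.8) + 13×L_3(4.8)
P(4.8) = 15.248000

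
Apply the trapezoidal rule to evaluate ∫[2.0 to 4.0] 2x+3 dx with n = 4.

f(x) = 2x+3
a = 2.0, b = 4.0, n = 4
h = (b - a)/n = 0.500000

Trapezoidal rule: (h/2)[f(x₀) + 2f(x₁) + 2f(x₂) + ... + f(xₙ)]

x_0 = 2.0000, f(x_0) = 7.000000, coefficient = 1
x_1 = 2.5000, f(x_1) = 8.000000, coefficient = 2
x_2 = 3.0000, f(x_2) = 9.000000, coefficient = 2
x_3 = 3.5000, f(x_3) = 10.000000, coefficient = 2
x_4 = 4.0000, f(x_4) = 11.000000, coefficient = 1

I ≈ (0.500000/2) × 72.000000 = 18.000000
Exact value: 18.000000
Error: 0.000000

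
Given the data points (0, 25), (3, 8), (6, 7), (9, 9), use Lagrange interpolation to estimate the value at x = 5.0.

Lagrange interpolation formula:
P(x) = Σ yᵢ × Lᵢ(x)
where Lᵢ(x) = Π_{j≠i} (x - xⱼ)/(xᵢ - xⱼ)

L_0(5.0) = (5.0 - 3)/(0 - 3) × (5.0 - 6)/(0 - 6) × (5.0 - 9)/(0 - 9) = -0.049383
L_1(5.0) = (5.0 - 0)/(3 - 0) × (5.0 - 6)/(3 - 6) × (5.0 - 9)/(3 - 9) = 0.370370
L_2(5.0) = (5.0 - 0)/(6 - 0) × (5.0 - 3)/(6 - 3) × (5.0 - 9)/(6 - 9) = 0.740741
L_3(5.0) = (5.0 - 0)/(9 - 0) × (5.0 - 3)/(9 - 3) × (5.0 - 6)/(9 - 6) = -0.061728

P(5.0) = 25×L_0(5.0) + 8×L_1(5.0) + 7×L_2(5.0) + 9×L_3(5.0)
P(5.0) = 6.358025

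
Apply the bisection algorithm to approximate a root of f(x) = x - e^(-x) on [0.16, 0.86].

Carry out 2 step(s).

f(x) = x - e^(-x)
Initial interval: [0.16, 0.86]

Iteration 1:
  c_1 = (0.160000 + 0.860000)/2 = 0.510000
  f(c_1) = f(0.510000) = -0.090496
  f(a) × f(c) ≥ 0, new interval: [0.510000, 0.860000]
Iteration 2:
  c_2 = (0.510000 + 0.860000)/2 = 0.685000
  f(c_2) = f(0.685000) = 0.180910
  f(a) × f(c) < 0, new interval: [0.510000, 0.685000]

After 2 iteration(s), the approximation is c_2 = 0.685000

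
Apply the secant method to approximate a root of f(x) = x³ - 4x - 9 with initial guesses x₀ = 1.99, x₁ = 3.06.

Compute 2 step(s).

f(x) = x³ - 4x - 9
x₀ = 1.99, x₁ = 3.06

Secant formula: x_{n+1} = x_n - f(x_n)(x_n - x_{n-1})/(f(x_n) - f(x_{n-1}))

Iteration 1:
  f(1.990000) = -9.079401
  f(3.060000) = 7.412616
  x_2 = 3.060000 - 7.412616×(3.060000 - 1.990000)/(7.412616 - (-9.079401))
       = 2.579070
Iteration 2:
  f(3.060000) = 7.412616
  f(2.579070) = -2.161326
  x_3 = 2.579070 - (-2.161326)×(2.579070 - 3.060000)/(-2.161326 - 7.412616)
       = 2.687641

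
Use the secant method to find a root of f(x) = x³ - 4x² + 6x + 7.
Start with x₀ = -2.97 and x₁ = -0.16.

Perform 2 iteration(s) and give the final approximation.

f(x) = x³ - 4x² + 6x + 7
x₀ = -2.97, x₁ = -0.16

Secant formula: x_{n+1} = x_n - f(x_n)(x_n - x_{n-1})/(f(x_n) - f(x_{n-1}))

Iteration 1:
  f(-2.970000) = -72.301673
  f(-0.160000) = 5.933504
  x_2 = -0.160000 - 5.933504×(-0.160000 - (-2.970000))/(5.933504 - (-72.301673))
       = -0.373116
Iteration 2:
  f(-0.160000) = 5.933504
  f(-0.373116) = 4.152501
  x_3 = -0.373116 - 4.152501×(-0.373116 - (-0.160000))/(4.152501 - 5.933504)
       = -0.870006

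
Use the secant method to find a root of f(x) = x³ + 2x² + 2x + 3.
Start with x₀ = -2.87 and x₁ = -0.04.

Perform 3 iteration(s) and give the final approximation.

f(x) = x³ + 2x² + 2x + 3
x₀ = -2.87, x₁ = -0.04

Secant formula: x_{n+1} = x_n - f(x_n)(x_n - x_{n-1})/(f(x_n) - f(x_{n-1}))

Iteration 1:
  f(-2.870000) = -9.906103
  f(-0.040000) = 2.923136
  x_2 = -0.040000 - 2.923136×(-0.040000 - (-2.870000))/(2.923136 - (-9.906103))
       = -0.684814
Iteration 2:
  f(-0.040000) = 2.923136
  f(-0.684814) = 2.247155
  x_3 = -0.684814 - 2.247155×(-0.684814 - (-0.040000))/(2.247155 - 2.923136)
       = -2.828361
Iteration 3:
  f(-0.684814) = 2.247155
  f(-2.828361) = -9.283306
  x_4 = -2.828361 - (-9.283306)×(-2.828361 - (-0.684814))/(-9.283306 - 2.247155)
       = -1.102567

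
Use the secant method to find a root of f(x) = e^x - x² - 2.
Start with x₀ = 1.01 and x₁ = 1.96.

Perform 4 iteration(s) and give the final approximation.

f(x) = e^x - x² - 2
x₀ = 1.01, x₁ = 1.96

Secant formula: x_{n+1} = x_n - f(x_n)(x_n - x_{n-1})/(f(x_n) - f(x_{n-1}))

Iteration 1:
  f(1.010000) = -0.274499
  f(1.960000) = 1.257727
  x_2 = 1.960000 - 1.257727×(1.960000 - 1.010000)/(1.257727 - (-0.274499))
       = 1.180193
Iteration 2:
  f(1.960000) = 1.257727
  f(1.180193) = -0.137853
  x_3 = 1.180193 - (-0.137853)×(1.180193 - 1.960000)/(-0.137853 - 1.257727)
       = 1.257221
Iteration 3:
  f(1.180193) = -0.137853
  f(1.257221) = -0.064967
  x_4 = 1.257221 - (-0.064967)×(1.257221 - 1.180193)/(-0.064967 - (-0.137853))
       = 1.325879
Iteration 4:
  f(1.257221) = -0.064967
  f(1.325879) = 0.007539
  x_5 = 1.325879 - 0.007539×(1.325879 - 1.257221)/(0.007539 - (-0.064967))
       = 1.318740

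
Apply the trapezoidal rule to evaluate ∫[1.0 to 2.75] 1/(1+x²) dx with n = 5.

f(x) = 1/(1+x²)
a = 1.0, b = 2.75, n = 5
h = (b - a)/n = 0.350000

Trapezoidal rule: (h/2)[f(x₀) + 2f(x₁) + 2f(x₂) + ... + f(xₙ)]

x_0 = 1.0000, f(x_0) = 0.500000, coefficient = 1
x_1 = 1.3500, f(x_1) = 0.354296, coefficient = 2
x_2 = 1.7000, f(x_2) = 0.257069, coefficient = 2
x_3 = 2.0500, f(x_3) = 0.192215, coefficient = 2
x_4 = 2.4000, f(x_4) = 0.147929, coefficient = 2
x_5 = 2.7500, f(x_5) = 0.116788, coefficient = 1

I ≈ (0.350000/2) × 2.519807 = 0.440966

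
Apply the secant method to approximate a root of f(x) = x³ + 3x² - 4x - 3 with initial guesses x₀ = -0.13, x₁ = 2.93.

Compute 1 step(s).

f(x) = x³ + 3x² - 4x - 3
x₀ = -0.13, x₁ = 2.93

Secant formula: x_{n+1} = x_n - f(x_n)(x_n - x_{n-1})/(f(x_n) - f(x_{n-1}))

Iteration 1:
  f(-0.130000) = -2.431497
  f(2.930000) = 36.188457
  x_2 = 2.930000 - 36.188457×(2.930000 - (-0.130000))/(36.188457 - (-2.431497))
       = 0.062656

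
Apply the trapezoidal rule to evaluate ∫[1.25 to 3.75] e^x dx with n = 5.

f(x) = e^x
a = 1.25, b = 3.75, n = 5
h = (b - a)/n = 0.500000

Trapezoidal rule: (h/2)[f(x₀) + 2f(x₁) + 2f(x₂) + ... + f(xₙ)]

x_0 = 1.2500, f(x_0) = 3.490343, coefficient = 1
x_1 = 1.7500, f(x_1) = 5.754603, coefficient = 2
x_2 = 2.2500, f(x_2) = 9.487736, coefficient = 2
x_3 = 2.7500, f(x_3) = 15.642632, coefficient = 2
x_4 = 3.2500, f(x_4) = 25.790340, coefficient = 2
x_5 = 3.7500, f(x_5) = 42.521082, coefficient = 1

I ≈ (0.500000/2) × 159.362046 = 39.840511
Exact value: 39.030739
Error: 0.809772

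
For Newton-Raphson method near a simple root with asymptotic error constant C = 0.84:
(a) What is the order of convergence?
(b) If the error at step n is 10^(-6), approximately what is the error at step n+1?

(a) Newton-Raphson has quadratic (order 2) convergence near simple roots.
    This means |e_{n+1}| ≈ C|e_n|².

(b) With |e_n| = 10^(-6) and C = 0.84:
    |e_{n+1}| ≈ 0.84 × (10^(-6))² = 0.84 × 10^(-12)

(a) 2 (quadratic); (b) |e_{n+1}| ≈ 8.400e-13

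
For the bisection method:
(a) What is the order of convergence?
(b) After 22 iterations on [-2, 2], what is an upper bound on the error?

(a) Bisection has linear (order 1) convergence; the error is halved each step.

(b) Error bound = (b-a)/2^n = (2 - (-2))/2^{22}
    = 4/2^{22}

(a) 1 (linear); (b) error ≤ 9.54e-07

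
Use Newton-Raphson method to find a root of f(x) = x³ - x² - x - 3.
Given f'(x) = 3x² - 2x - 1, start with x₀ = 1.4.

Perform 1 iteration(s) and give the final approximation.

f(x) = x³ - x² - x - 3
f'(x) = 3x² - 2x - 1
x₀ = 1.4

Newton-Raphson formula: x_{n+1} = x_n - f(x_n)/f'(x_n)

Iteration 1:
  f(1.400000) = -3.616000
  f'(1.400000) = 2.080000
  x_1 = 1.400000 - (-3.616000)/2.080000 = 3.138462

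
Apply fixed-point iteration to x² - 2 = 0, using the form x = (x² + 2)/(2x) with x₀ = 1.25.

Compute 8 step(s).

Equation: x² - 2 = 0
Fixed-point form: x = (x² + 2)/(2x)
x₀ = 1.25

x_1 = g(1.250000) = 1.425000
x_2 = g(1.425000) = 1.414254
x_3 = g(1.414254) = 1.414214
x_4 = g(1.414214) = 1.414214
x_5 = g(1.414214) = 1.414214
x_6 = g(1.414214) = 1.414214
x_7 = g(1.414214) = 1.414214
x_8 = g(1.414214) = 1.414214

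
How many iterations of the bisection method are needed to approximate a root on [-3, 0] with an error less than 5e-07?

We need (b-a)/2^n ≤ 5e-07
(0 - (-3))/2^n ≤ 5e-07
3/2^n ≤ 5e-07
2^n ≥ 6000000
n ≥ log₂(6000000) = 22.52
n ≥ 23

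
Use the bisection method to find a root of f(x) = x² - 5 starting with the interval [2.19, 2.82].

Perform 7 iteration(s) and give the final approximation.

f(x) = x² - 5
Initial interval: [2.19, 2.82]

Iteration 1:
  c_1 = (2.190000 + 2.820000)/2 = 2.505000
  f(c_1) = f(2.505000) = 1.275025
  f(a) × f(c) < 0, new interval: [2.190000, 2.505000]
Iteration 2:
  c_2 = (2.190000 + 2.505000)/2 = 2.347500
  f(c_2) = f(2.347500) = 0.510756
  f(a) × f(c) < 0, new interval: [2.190000, 2.347500]
Iteration 3:
  c_3 = (2.190000 + 2.347500)/2 = 2.268750
  f(c_3) = f(2.268750) = 0.147227
  f(a) × f(c) < 0, new interval: [2.190000, 2.268750]
Iteration 4:
  c_4 = (2.190000 + 2.268750)/2 = 2.229375
  f(c_4) = f(2.229375) = -0.029887
  f(a) × f(c) ≥ 0, new interval: [2.229375, 2.268750]
Iteration 5:
  c_5 = (2.229375 + 2.268750)/2 = 2.249062
  f(c_5) = f(2.249062) = 0.058282
  f(a) × f(c) < 0, new interval: [2.229375, 2.249062]
Iteration 6:
  c_6 = (2.229375 + 2.249062)/2 = 2.239219
  f(c_6) = f(2.239219) = 0.014101
  f(a) × f(c) < 0, new interval: [2.229375, 2.239219]
Iteration 7:
  c_7 = (2.229375 + 2.239219)/2 = 2.234297
  f(c_7) = f(2.234297) = -0.007917
  f(a) × f(c) ≥ 0, new interval: [2.234297, 2.239219]

After 7 iteration(s), the approximation is c_7 = 2.234297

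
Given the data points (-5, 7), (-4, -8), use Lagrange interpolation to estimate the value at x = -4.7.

Lagrange interpolation formula:
P(x) = Σ yᵢ × Lᵢ(x)
where Lᵢ(x) = Π_{j≠i} (x - xⱼ)/(xᵢ - xⱼ)

L_0(-4.7) = (-4.7 - (-4))/(-5 - (-4)) = 0.700000
L_1(-4.7) = (-4.7 - (-5))/(-4 - (-5)) = 0.300000

P(-4.7) = 7×L_0(-4.7) + (-8)×L_1(-4.7)
P(-4.7) = 2.500000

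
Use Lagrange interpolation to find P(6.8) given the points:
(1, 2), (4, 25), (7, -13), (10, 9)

Lagrange interpolation formula:
P(x) = Σ yᵢ × Lᵢ(x)
where Lᵢ(x) = Π_{j≠i} (x - xⱼ)/(xᵢ - xⱼ)

L_0(6.8) = (6.8 - 4)/(1 - 4) × (6.8 - 7)/(1 - 7) × (6.8 - 10)/(1 - 10) = -0.011062
L_1(6.8) = (6.8 - 1)/(4 - 1) × (6.8 - 7)/(4 - 7) × (6.8 - 10)/(4 - 10) = 0.068741
L_2(6.8) = (6.8 - 1)/(7 - 1) × (6.8 - 4)/(7 - 4) × (6.8 - 10)/(7 - 10) = 0.962370
L_3(6.8) = (6.8 - 1)/(10 - 1) × (6.8 - 4)/(10 - 4) × (6.8 - 7)/(10 - 7) = -0.020049

P(6.8) = 2×L_0(6.8) + 25×L_1(6.8) + (-13)×L_2(6.8) + 9×L_3(6.8)
P(6.8) = -10.994864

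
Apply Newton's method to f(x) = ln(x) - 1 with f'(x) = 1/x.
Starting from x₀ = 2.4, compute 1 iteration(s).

f(x) = ln(x) - 1
f'(x) = 1/x
x₀ = 2.4

Newton-Raphson formula: x_{n+1} = x_n - f(x_n)/f'(x_n)

Iteration 1:
  f(2.400000) = -0.124531
  f'(2.400000) = 0.416667
  x_1 = 2.400000 - (-0.124531)/0.416667 = 2.698875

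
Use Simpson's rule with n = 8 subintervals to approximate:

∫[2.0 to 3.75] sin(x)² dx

f(x) = sin(x)²
a = 2.0, b = 3.75, n = 8
h = (b - a)/n = 0.218750

Simpson's rule: (h/3)[f(x₀) + 4f(x₁) + 2f(x₂) + ... + f(xₙ)]

x_0 = 2.0000, f(x_0) = 0.826822, coefficient = 1
x_1 = 2.2188, f(x_1) = 0.635720, coefficient = 4
x_2 = 2.4375, f(x_2) = 0.419052, coefficient = 2
x_3 = 2.6562, f(x_3) = 0.217633, coefficient = 4
x_4 = 2.8750, f(x_4) = 0.069404, coefficient = 2
x_5 = 3.0938, f(x_5) = 0.002287, coefficient = 4
x_6 = 3.3125, f(x_6) = 0.028926, coefficient = 2
x_7 = 3.5312, f(x_7) = 0.144302, coefficient = 4
x_8 = 3.7500, f(x_8) = 0.326682, coefficient = 1

I ≈ (0.218750/3) × 6.188038 = 0.451211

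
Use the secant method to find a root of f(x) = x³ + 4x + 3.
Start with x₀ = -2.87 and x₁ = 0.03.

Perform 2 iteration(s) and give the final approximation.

f(x) = x³ + 4x + 3
x₀ = -2.87, x₁ = 0.03

Secant formula: x_{n+1} = x_n - f(x_n)(x_n - x_{n-1})/(f(x_n) - f(x_{n-1}))

Iteration 1:
  f(-2.870000) = -32.119903
  f(0.030000) = 3.120027
  x_2 = 0.030000 - 3.120027×(0.030000 - (-2.870000))/(3.120027 - (-32.119903))
       = -0.226756
Iteration 2:
  f(0.030000) = 3.120027
  f(-0.226756) = 2.081315
  x_3 = -0.226756 - 2.081315×(-0.226756 - 0.030000)/(2.081315 - 3.120027)
       = -0.741231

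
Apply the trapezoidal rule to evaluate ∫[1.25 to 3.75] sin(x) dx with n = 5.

f(x) = sin(x)
a = 1.25, b = 3.75, n = 5
h = (b - a)/n = 0.500000

Trapezoidal rule: (h/2)[f(x₀) + 2f(x₁) + 2f(x₂) + ... + f(xₙ)]

x_0 = 1.2500, f(x_0) = 0.948985, coefficient = 1
x_1 = 1.7500, f(x_1) = 0.983986, coefficient = 2
x_2 = 2.2500, f(x_2) = 0.778073, coefficient = 2
x_3 = 2.7500, f(x_3) = 0.381661, coefficient = 2
x_4 = 3.2500, f(x_4) = -0.108195, coefficient = 2
x_5 = 3.7500, f(x_5) = -0.571561, coefficient = 1

I ≈ (0.500000/2) × 4.448473 = 1.112118
Exact value: 1.135882
Error: 0.023763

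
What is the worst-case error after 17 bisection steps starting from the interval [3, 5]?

Bisection error bound: |error| ≤ (b-a)/2^n
|error| ≤ (5 - 3)/2^17 = 2/2^17
|error| ≤ 0.0000152588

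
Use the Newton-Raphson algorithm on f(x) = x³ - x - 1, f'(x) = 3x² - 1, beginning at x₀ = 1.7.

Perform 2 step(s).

f(x) = x³ - x - 1
f'(x) = 3x² - 1
x₀ = 1.7

Newton-Raphson formula: x_{n+1} = x_n - f(x_n)/f'(x_n)

Iteration 1:
  f(1.700000) = 2.213000
  f'(1.700000) = 7.670000
  x_1 = 1.700000 - 2.213000/7.670000 = 1.411473
Iteration 2:
  f(1.411473) = 0.400544
  f'(1.411473) = 4.976770
  x_2 = 1.411473 - 0.400544/4.976770 = 1.330991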